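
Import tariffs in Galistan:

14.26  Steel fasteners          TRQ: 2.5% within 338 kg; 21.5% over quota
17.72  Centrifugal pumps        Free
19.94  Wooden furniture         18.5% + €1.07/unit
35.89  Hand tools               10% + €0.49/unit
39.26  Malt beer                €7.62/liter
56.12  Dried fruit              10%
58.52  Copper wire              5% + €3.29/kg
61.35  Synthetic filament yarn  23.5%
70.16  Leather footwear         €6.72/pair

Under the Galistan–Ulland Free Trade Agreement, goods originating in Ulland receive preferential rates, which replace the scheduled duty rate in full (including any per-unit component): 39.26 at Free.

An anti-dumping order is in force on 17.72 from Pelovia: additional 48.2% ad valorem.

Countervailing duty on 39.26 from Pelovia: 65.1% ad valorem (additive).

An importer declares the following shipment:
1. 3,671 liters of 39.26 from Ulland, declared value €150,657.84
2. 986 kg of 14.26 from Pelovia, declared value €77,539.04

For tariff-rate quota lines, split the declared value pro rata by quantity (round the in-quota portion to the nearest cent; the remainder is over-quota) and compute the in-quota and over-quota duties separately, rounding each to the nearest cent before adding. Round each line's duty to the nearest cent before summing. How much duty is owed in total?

€11,620.63

Line 1 (39.26, Ulland, 3,671 liters, €150,657.84):
Base rate for 39.26 is €7.62/liter.
Origin Ulland qualifies under the Galistan–Ulland agreement and 39.26 is covered: preferential rate Free applies instead.
The additional-duty order on 39.26 targets Pelovia, not Ulland; it does not apply.
Duty = €150,657.84 × 0% = €0.00.
Line 2 (14.26, Pelovia, 986 kg, €77,539.04):
Code 14.26 is under a tariff-rate quota (threshold 338 kg). In-quota: 338 kg at 2.5%; over-quota: 648 kg at 21.5%.
Pro-rata value split: in-quota = €77,539.04 × 338/986 = €26,580.32; over-quota = €77,539.04 − €26,580.32 = €50,958.72.
In-quota duty = €26,580.32 × 2.5% = €664.51. Over-quota duty = €50,958.72 × 21.5% = €10,956.12.
Line duty = €664.51 + €10,956.12 = €11,620.63.
Total = €0.00 + €11,620.63 = €11,620.63.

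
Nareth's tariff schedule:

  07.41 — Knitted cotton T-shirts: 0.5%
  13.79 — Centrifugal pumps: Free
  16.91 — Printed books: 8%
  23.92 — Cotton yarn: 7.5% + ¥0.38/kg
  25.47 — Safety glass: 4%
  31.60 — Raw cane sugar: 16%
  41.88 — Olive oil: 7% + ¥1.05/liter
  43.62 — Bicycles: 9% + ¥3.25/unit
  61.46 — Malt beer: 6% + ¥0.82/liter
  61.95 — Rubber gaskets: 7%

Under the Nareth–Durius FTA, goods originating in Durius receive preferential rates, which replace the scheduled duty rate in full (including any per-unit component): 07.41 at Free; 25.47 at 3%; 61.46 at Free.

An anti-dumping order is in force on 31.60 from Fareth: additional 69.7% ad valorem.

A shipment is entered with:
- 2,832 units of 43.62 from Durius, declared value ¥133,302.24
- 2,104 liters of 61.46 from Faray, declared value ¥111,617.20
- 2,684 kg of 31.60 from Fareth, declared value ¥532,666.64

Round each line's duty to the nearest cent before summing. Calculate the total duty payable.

Line 1 (43.62, Durius, 2,832 units, ¥133,302.24):
Base rate for 43.62 is 9% + ¥3.25/unit.
Origin Durius is the FTA partner but 43.62 is not on the preference list; base rate stands.
Duty = ¥133,302.24 × 9% + 2,832 × ¥3.25 = ¥21,201.20.
Line 2 (61.46, Faray, 2,104 liters, ¥111,617.20):
Base rate for 61.46 is 6% + ¥0.82/liter.
61.46 has an FTA preferential rate, but origin Faray is not Durius; base rate stands.
Duty = ¥111,617.20 × 6% + 2,104 × ¥0.82 = ¥8,422.31.
Line 3 (31.60, Fareth, 2,684 kg, ¥532,666.64):
Base rate for 31.60 is 16%.
Additional duty on 31.60 from Fareth: +69.7%. Applied ad valorem rate: 16% + 69.7% = 85.7%.
Duty = ¥532,666.64 × 85.7% = ¥456,495.31.
Total = ¥21,201.20 + ¥8,422.31 + ¥456,495.31 = ¥486,118.82.

¥486,118.82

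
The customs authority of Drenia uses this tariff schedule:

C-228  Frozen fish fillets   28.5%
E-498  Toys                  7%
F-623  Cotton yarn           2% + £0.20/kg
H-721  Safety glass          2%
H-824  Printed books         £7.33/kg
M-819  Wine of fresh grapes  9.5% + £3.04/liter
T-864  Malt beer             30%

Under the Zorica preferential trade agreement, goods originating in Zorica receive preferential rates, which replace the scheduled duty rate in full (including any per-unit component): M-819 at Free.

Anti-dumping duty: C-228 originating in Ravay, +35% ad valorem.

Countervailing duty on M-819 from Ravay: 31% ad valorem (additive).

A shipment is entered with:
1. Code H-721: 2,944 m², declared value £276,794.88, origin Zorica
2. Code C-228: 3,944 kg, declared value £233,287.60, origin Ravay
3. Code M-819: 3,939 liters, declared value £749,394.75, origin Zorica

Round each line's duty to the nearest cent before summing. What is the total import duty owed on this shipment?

Line 1 (H-721, Zorica, 2,944 m², £276,794.88):
Base rate for H-721 is 2%.
Origin Zorica is the FTA partner but H-721 is not on the preference list; base rate stands.
Duty = £276,794.88 × 2% = £5,535.90.
Line 2 (C-228, Ravay, 3,944 kg, £233,287.60):
Base rate for C-228 is 28.5%.
Additional duty on C-228 from Ravay: +35%. Applied ad valorem rate: 28.5% + 35% = 63.5%.
Duty = £233,287.60 × 63.5% = £148,137.63.
Line 3 (M-819, Zorica, 3,939 liters, £749,394.75):
Base rate for M-819 is 9.5% + £3.04/liter.
Origin Zorica qualifies under the Drenia–Zorica agreement and M-819 is covered: preferential rate Free applies instead.
The additional-duty order on M-819 targets Ravay, not Zorica; it does not apply.
Duty = £749,394.75 × 0% = £0.00.
Total = £5,535.90 + £148,137.63 + £0.00 = £153,673.53.

£153,673.53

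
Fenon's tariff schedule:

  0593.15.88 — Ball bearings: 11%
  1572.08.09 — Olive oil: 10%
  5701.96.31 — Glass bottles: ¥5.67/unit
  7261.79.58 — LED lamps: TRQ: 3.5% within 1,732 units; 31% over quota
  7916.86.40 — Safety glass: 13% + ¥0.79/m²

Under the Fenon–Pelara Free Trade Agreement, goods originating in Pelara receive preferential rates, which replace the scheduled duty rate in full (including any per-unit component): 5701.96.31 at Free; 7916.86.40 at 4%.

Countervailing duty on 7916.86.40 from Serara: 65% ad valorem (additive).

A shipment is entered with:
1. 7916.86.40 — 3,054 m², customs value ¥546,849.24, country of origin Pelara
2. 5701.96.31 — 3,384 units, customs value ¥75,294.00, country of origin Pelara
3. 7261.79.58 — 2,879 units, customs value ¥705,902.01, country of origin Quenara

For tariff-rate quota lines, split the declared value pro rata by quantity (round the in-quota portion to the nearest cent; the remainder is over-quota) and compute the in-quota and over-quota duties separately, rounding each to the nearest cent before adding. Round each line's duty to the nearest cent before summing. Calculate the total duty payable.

¥123,919.60

Line 1 (7916.86.40, Pelara, 3,054 m², ¥546,849.24):
Base rate for 7916.86.40 is 13% + ¥0.79/m².
Origin Pelara qualifies under the Fenon–Pelara agreement and 7916.86.40 is covered: preferential rate 4% applies instead.
The additional-duty order on 7916.86.40 targets Serara, not Pelara; it does not apply.
Duty = ¥546,849.24 × 4% = ¥21,873.97.
Line 2 (5701.96.31, Pelara, 3,384 units, ¥75,294.00):
Base rate for 5701.96.31 is ¥5.67/unit.
Origin Pelara qualifies under the Fenon–Pelara agreement and 5701.96.31 is covered: preferential rate Free applies instead.
Duty = ¥75,294.00 × 0% = ¥0.00.
Line 3 (7261.79.58, Quenara, 2,879 units, ¥705,902.01):
Code 7261.79.58 is under a tariff-rate quota (threshold 1,732 units). In-quota: 1,732 units at 3.5%; over-quota: 1,147 units at 31%.
Pro-rata value split: in-quota = ¥705,902.01 × 1,732/2,879 = ¥424,669.08; over-quota = ¥705,902.01 − ¥424,669.08 = ¥281,232.93.
In-quota duty = ¥424,669.08 × 3.5% = ¥14,863.42. Over-quota duty = ¥281,232.93 × 31% = ¥87,182.21.
Line duty = ¥14,863.42 + ¥87,182.21 = ¥102,045.63.
Total = ¥21,873.97 + ¥0.00 + ¥102,045.63 = ¥123,919.60.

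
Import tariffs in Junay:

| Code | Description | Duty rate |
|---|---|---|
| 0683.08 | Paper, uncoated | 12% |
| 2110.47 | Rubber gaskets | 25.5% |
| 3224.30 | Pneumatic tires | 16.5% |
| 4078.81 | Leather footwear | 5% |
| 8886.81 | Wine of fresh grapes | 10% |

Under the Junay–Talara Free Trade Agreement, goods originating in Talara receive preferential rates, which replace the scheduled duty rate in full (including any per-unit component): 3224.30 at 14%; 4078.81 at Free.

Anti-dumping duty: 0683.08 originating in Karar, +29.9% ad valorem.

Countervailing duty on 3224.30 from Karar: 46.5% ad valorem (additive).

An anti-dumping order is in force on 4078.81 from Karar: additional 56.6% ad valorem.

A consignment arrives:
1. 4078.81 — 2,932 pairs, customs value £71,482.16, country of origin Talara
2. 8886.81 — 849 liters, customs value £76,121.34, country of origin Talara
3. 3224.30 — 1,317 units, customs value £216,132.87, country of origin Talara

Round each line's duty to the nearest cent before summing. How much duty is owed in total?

Line 1 (4078.81, Talara, 2,932 pairs, £71,482.16):
Base rate for 4078.81 is 5%.
Origin Talara qualifies under the Junay–Talara agreement and 4078.81 is covered: preferential rate Free applies instead.
The additional-duty order on 4078.81 targets Karar, not Talara; it does not apply.
Duty = £71,482.16 × 0% = £0.00.
Line 2 (8886.81, Talara, 849 liters, £76,121.34):
Base rate for 8886.81 is 10%.
Origin Talara is the FTA partner but 8886.81 is not on the preference list; base rate stands.
Duty = £76,121.34 × 10% = £7,612.13.
Line 3 (3224.30, Talara, 1,317 units, £216,132.87):
Base rate for 3224.30 is 16.5%.
Origin Talara qualifies under the Junay–Talara agreement and 3224.30 is covered: preferential rate 14% applies instead.
The additional-duty order on 3224.30 targets Karar, not Talara; it does not apply.
Duty = £216,132.87 × 14% = £30,258.60.
Total = £0.00 + £7,612.13 + £30,258.60 = £37,870.73.

£37,870.73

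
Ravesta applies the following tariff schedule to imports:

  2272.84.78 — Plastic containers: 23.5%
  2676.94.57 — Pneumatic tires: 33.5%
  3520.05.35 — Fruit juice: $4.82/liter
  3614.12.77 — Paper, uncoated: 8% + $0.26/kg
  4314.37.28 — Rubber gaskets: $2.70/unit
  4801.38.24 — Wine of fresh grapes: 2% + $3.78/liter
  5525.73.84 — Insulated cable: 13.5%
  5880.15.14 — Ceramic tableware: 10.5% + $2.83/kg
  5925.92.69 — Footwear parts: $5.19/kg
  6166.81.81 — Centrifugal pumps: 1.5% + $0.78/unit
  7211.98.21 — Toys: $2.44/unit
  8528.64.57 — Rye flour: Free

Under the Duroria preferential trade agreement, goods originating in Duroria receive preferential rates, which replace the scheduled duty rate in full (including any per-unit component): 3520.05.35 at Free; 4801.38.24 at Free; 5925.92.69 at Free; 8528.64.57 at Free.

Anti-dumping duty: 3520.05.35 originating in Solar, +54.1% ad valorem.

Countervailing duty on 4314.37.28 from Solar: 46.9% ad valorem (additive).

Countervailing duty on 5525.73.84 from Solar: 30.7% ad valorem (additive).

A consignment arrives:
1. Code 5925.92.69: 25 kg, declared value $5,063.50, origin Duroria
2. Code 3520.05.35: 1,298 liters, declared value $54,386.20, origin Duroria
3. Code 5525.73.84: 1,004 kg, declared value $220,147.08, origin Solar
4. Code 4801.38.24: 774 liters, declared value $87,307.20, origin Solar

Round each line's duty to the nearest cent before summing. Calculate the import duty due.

$101,976.87

Line 1 (5925.92.69, Duroria, 25 kg, $5,063.50):
Base rate for 5925.92.69 is $5.19/kg.
Origin Duroria qualifies under the Ravesta–Duroria agreement and 5925.92.69 is covered: preferential rate Free applies instead.
Duty = $5,063.50 × 0% = $0.00.
Line 2 (3520.05.35, Duroria, 1,298 liters, $54,386.20):
Base rate for 3520.05.35 is $4.82/liter.
Origin Duroria qualifies under the Ravesta–Duroria agreement and 3520.05.35 is covered: preferential rate Free applies instead.
The additional-duty order on 3520.05.35 targets Solar, not Duroria; it does not apply.
Duty = $54,386.20 × 0% = $0.00.
Line 3 (5525.73.84, Solar, 1,004 kg, $220,147.08):
Base rate for 5525.73.84 is 13.5%.
Additional duty on 5525.73.84 from Solar: +30.7%. Applied ad valorem rate: 13.5% + 30.7% = 44.2%.
Duty = $220,147.08 × 44.2% = $97,305.01.
Line 4 (4801.38.24, Solar, 774 liters, $87,307.20):
Base rate for 4801.38.24 is 2% + $3.78/liter.
4801.38.24 has an FTA preferential rate, but origin Solar is not Duroria; base rate stands.
Duty = $87,307.20 × 2% + 774 × $3.78 = $4,671.86.
Total = $0.00 + $0.00 + $97,305.01 + $4,671.86 = $101,976.87.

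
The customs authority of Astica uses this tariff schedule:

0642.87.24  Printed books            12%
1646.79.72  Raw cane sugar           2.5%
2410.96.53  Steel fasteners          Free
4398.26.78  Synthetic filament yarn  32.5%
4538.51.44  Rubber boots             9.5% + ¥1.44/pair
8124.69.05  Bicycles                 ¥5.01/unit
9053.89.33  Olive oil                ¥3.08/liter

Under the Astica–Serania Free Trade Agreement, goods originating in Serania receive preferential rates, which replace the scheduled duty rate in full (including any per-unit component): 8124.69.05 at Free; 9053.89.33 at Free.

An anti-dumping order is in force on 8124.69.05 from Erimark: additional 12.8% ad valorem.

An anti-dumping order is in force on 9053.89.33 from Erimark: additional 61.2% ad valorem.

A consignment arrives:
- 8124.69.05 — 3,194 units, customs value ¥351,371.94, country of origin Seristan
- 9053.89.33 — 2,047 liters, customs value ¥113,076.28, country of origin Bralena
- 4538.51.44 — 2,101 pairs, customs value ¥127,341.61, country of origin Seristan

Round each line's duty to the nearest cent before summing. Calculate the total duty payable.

¥37,429.59

Line 1 (8124.69.05, Seristan, 3,194 units, ¥351,371.94):
Base rate for 8124.69.05 is ¥5.01/unit.
8124.69.05 has an FTA preferential rate, but origin Seristan is not Serania; base rate stands.
The additional-duty order on 8124.69.05 targets Erimark, not Seristan; it does not apply.
Duty = 3,194 × ¥5.01 = ¥16,001.94.
Line 2 (9053.89.33, Bralena, 2,047 liters, ¥113,076.28):
Base rate for 9053.89.33 is ¥3.08/liter.
9053.89.33 has an FTA preferential rate, but origin Bralena is not Serania; base rate stands.
The additional-duty order on 9053.89.33 targets Erimark, not Bralena; it does not apply.
Duty = 2,047 × ¥3.08 = ¥6,304.76.
Line 3 (4538.51.44, Seristan, 2,101 pairs, ¥127,341.61):
Base rate for 4538.51.44 is 9.5% + ¥1.44/pair.
Duty = ¥127,341.61 × 9.5% + 2,101 × ¥1.44 = ¥15,122.89.
Total = ¥16,001.94 + ¥6,304.76 + ¥15,122.89 = ¥37,429.59.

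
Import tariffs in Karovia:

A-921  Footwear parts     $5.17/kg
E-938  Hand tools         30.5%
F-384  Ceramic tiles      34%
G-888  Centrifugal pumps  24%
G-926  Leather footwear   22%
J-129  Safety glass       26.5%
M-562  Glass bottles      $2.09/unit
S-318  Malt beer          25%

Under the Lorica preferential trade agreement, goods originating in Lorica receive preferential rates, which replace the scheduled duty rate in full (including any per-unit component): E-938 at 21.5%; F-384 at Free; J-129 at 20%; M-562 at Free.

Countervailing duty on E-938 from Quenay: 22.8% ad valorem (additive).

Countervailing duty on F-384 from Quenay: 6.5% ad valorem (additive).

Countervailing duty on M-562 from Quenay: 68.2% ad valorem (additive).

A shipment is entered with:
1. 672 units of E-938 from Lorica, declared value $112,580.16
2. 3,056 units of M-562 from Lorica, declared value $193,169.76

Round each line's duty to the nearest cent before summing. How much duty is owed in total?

$24,204.73

Line 1 (E-938, Lorica, 672 units, $112,580.16):
Base rate for E-938 is 30.5%.
Origin Lorica qualifies under the Karovia–Lorica agreement and E-938 is covered: preferential rate 21.5% applies instead.
The additional-duty order on E-938 targets Quenay, not Lorica; it does not apply.
Duty = $112,580.16 × 21.5% = $24,204.73.
Line 2 (M-562, Lorica, 3,056 units, $193,169.76):
Base rate for M-562 is $2.09/unit.
Origin Lorica qualifies under the Karovia–Lorica agreement and M-562 is covered: preferential rate Free applies instead.
The additional-duty order on M-562 targets Quenay, not Lorica; it does not apply.
Duty = $193,169.76 × 0% = $0.00.
Total = $24,204.73 + $0.00 = $24,204.73.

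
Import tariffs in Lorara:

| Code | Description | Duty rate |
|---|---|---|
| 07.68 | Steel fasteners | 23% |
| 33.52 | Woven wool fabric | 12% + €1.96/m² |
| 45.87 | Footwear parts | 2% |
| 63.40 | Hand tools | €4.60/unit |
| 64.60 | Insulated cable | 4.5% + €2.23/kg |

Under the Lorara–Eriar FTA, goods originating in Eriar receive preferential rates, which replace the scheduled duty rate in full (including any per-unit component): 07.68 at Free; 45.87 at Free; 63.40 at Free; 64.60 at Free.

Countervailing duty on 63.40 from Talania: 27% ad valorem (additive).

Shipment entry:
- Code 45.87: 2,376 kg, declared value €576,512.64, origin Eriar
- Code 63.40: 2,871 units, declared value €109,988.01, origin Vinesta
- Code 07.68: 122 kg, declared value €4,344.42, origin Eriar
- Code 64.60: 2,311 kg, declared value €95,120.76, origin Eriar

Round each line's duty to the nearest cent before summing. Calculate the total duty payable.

€13,206.60

Line 1 (45.87, Eriar, 2,376 kg, €576,512.64):
Base rate for 45.87 is 2%.
Origin Eriar qualifies under the Lorara–Eriar agreement and 45.87 is covered: preferential rate Free applies instead.
Duty = €576,512.64 × 0% = €0.00.
Line 2 (63.40, Vinesta, 2,871 units, €109,988.01):
Base rate for 63.40 is €4.60/unit.
63.40 has an FTA preferential rate, but origin Vinesta is not Eriar; base rate stands.
The additional-duty order on 63.40 targets Talania, not Vinesta; it does not apply.
Duty = 2,871 × €4.60 = €13,206.60.
Line 3 (07.68, Eriar, 122 kg, €4,344.42):
Base rate for 07.68 is 23%.
Origin Eriar qualifies under the Lorara–Eriar agreement and 07.68 is covered: preferential rate Free applies instead.
Duty = €4,344.42 × 0% = €0.00.
Line 4 (64.60, Eriar, 2,311 kg, €95,120.76):
Base rate for 64.60 is 4.5% + €2.23/kg.
Origin Eriar qualifies under the Lorara–Eriar agreement and 64.60 is covered: preferential rate Free applies instead.
Duty = €95,120.76 × 0% = €0.00.
Total = €0.00 + €13,206.60 + €0.00 + €0.00 = €13,206.60.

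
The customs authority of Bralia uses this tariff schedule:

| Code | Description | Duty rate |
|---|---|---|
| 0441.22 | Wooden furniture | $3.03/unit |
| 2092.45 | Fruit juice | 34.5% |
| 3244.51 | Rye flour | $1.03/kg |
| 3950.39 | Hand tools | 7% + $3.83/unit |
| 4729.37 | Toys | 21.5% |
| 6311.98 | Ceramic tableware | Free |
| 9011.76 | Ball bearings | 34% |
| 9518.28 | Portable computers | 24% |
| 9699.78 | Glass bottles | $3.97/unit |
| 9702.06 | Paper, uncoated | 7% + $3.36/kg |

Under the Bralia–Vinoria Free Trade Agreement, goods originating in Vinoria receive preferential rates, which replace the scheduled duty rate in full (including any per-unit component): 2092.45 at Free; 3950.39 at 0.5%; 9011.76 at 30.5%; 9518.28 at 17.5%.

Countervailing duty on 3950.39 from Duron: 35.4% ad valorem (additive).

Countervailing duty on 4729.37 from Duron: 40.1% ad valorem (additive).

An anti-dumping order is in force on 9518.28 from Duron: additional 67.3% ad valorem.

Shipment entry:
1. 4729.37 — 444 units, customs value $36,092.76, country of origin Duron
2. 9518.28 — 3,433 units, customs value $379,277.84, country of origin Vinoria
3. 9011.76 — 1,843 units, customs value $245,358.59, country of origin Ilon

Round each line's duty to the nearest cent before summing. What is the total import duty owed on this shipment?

$172,028.68

Line 1 (4729.37, Duron, 444 units, $36,092.76):
Base rate for 4729.37 is 21.5%.
Additional duty on 4729.37 from Duron: +40.1%. Applied ad valorem rate: 21.5% + 40.1% = 61.6%.
Duty = $36,092.76 × 61.6% = $22,233.14.
Line 2 (9518.28, Vinoria, 3,433 units, $379,277.84):
Base rate for 9518.28 is 24%.
Origin Vinoria qualifies under the Bralia–Vinoria agreement and 9518.28 is covered: preferential rate 17.5% applies instead.
The additional-duty order on 9518.28 targets Duron, not Vinoria; it does not apply.
Duty = $379,277.84 × 17.5% = $66,373.62.
Line 3 (9011.76, Ilon, 1,843 units, $245,358.59):
Base rate for 9011.76 is 34%.
9011.76 has an FTA preferential rate, but origin Ilon is not Vinoria; base rate stands.
Duty = $245,358.59 × 34% = $83,421.92.
Total = $22,233.14 + $66,373.62 + $83,421.92 = $172,028.68.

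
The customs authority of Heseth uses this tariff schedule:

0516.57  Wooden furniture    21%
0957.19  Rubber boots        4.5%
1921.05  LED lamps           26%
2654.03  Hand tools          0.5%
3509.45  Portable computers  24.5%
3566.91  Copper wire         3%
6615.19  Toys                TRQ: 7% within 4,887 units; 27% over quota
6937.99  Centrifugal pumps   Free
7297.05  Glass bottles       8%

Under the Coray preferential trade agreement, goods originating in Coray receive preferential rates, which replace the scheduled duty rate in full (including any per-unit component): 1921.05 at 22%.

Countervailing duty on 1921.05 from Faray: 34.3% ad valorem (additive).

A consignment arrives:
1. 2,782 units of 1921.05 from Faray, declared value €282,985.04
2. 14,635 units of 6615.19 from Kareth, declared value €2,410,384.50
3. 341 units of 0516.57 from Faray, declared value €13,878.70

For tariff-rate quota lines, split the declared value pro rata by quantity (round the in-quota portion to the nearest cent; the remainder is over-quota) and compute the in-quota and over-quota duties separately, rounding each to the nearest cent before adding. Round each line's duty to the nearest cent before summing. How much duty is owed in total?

€663,380.54

Line 1 (1921.05, Faray, 2,782 units, €282,985.04):
Base rate for 1921.05 is 26%.
1921.05 has an FTA preferential rate, but origin Faray is not Coray; base rate stands.
Additional duty on 1921.05 from Faray: +34.3%. Applied ad valorem rate: 26% + 34.3% = 60.3%.
Duty = €282,985.04 × 60.3% = €170,639.98.
Line 2 (6615.19, Kareth, 14,635 units, €2,410,384.50):
Code 6615.19 is under a tariff-rate quota (threshold 4,887 units). In-quota: 4,887 units at 7%; over-quota: 9,748 units at 27%.
Pro-rata value split: in-quota = €2,410,384.50 × 4,887/14,635 = €804,888.90; over-quota = €2,410,384.50 − €804,888.90 = €1,605,495.60.
In-quota duty = €804,888.90 × 7% = €56,342.22. Over-quota duty = €1,605,495.60 × 27% = €433,483.81.
Line duty = €56,342.22 + €433,483.81 = €489,826.03.
Line 3 (0516.57, Faray, 341 units, €13,878.70):
Base rate for 0516.57 is 21%.
Duty = €13,878.70 × 21% = €2,914.53.
Total = €170,639.98 + €489,826.03 + €2,914.53 = €663,380.54.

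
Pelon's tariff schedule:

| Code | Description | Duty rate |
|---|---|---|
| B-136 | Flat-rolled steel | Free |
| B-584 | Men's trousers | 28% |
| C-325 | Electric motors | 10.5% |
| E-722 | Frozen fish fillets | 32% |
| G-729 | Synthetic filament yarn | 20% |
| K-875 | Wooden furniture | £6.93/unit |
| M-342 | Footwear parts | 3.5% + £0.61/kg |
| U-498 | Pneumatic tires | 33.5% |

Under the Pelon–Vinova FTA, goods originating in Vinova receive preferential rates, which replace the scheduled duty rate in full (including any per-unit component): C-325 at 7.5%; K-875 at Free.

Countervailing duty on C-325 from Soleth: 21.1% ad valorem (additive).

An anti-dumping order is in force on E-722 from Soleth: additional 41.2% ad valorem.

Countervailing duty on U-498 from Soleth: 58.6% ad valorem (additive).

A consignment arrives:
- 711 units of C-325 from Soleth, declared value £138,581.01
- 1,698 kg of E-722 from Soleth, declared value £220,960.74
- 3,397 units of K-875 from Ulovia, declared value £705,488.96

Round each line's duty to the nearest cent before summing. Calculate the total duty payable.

Line 1 (C-325, Soleth, 711 units, £138,581.01):
Base rate for C-325 is 10.5%.
C-325 has an FTA preferential rate, but origin Soleth is not Vinova; base rate stands.
Additional duty on C-325 from Soleth: +21.1%. Applied ad valorem rate: 10.5% + 21.1% = 31.6%.
Duty = £138,581.01 × 31.6% = £43,791.60.
Line 2 (E-722, Soleth, 1,698 kg, £220,960.74):
Base rate for E-722 is 32%.
Additional duty on E-722 from Soleth: +41.2%. Applied ad valorem rate: 32% + 41.2% = 73.2%.
Duty = £220,960.74 × 73.2% = £161,743.26.
Line 3 (K-875, Ulovia, 3,397 units, £705,488.96):
Base rate for K-875 is £6.93/unit.
K-875 has an FTA preferential rate, but origin Ulovia is not Vinova; base rate stands.
Duty = 3,397 × £6.93 = £23,541.21.
Total = £43,791.60 + £161,743.26 + £23,541.21 = £229,076.07.

£229,076.07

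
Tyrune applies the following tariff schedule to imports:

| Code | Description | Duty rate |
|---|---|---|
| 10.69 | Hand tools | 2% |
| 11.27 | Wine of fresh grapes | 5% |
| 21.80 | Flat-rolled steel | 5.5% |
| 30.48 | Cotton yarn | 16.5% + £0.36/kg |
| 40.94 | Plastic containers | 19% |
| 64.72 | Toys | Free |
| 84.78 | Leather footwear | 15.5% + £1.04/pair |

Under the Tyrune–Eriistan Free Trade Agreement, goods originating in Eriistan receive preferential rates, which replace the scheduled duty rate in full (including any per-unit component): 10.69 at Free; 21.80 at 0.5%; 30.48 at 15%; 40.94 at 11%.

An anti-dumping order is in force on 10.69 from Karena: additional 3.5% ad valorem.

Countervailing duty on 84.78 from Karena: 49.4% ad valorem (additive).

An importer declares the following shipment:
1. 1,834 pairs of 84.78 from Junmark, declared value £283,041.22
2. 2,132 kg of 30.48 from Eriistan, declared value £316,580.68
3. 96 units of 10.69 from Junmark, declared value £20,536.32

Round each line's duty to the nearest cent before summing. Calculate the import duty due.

£93,676.58

Line 1 (84.78, Junmark, 1,834 pairs, £283,041.22):
Base rate for 84.78 is 15.5% + £1.04/pair.
The additional-duty order on 84.78 targets Karena, not Junmark; it does not apply.
Duty = £283,041.22 × 15.5% + 1,834 × £1.04 = £45,778.75.
Line 2 (30.48, Eriistan, 2,132 kg, £316,580.68):
Base rate for 30.48 is 16.5% + £0.36/kg.
Origin Eriistan qualifies under the Tyrune–Eriistan agreement and 30.48 is covered: preferential rate 15% applies instead.
Duty = £316,580.68 × 15% = £47,487.10.
Line 3 (10.69, Junmark, 96 units, £20,536.32):
Base rate for 10.69 is 2%.
10.69 has an FTA preferential rate, but origin Junmark is not Eriistan; base rate stands.
The additional-duty order on 10.69 targets Karena, not Junmark; it does not apply.
Duty = £20,536.32 × 2% = £410.73.
Total = £45,778.75 + £47,487.10 + £410.73 = £93,676.58.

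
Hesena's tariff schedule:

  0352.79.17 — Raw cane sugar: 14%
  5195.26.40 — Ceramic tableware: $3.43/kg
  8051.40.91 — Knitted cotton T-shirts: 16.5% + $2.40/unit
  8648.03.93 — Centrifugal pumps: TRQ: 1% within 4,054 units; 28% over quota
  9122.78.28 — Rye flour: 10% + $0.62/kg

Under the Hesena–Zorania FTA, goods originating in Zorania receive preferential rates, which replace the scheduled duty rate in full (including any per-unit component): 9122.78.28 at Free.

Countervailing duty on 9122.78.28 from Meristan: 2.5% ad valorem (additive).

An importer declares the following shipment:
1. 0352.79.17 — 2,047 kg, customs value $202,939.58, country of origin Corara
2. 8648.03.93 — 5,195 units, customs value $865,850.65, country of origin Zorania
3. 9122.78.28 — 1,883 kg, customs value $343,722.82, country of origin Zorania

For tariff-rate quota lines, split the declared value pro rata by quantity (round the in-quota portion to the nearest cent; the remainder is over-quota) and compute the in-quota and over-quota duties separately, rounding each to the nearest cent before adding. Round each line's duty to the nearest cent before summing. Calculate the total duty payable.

Line 1 (0352.79.17, Corara, 2,047 kg, $202,939.58):
Base rate for 0352.79.17 is 14%.
Duty = $202,939.58 × 14% = $28,411.54.
Line 2 (8648.03.93, Zorania, 5,195 units, $865,850.65):
Code 8648.03.93 is under a tariff-rate quota (threshold 4,054 units). In-quota: 4,054 units at 1%; over-quota: 1,141 units at 28%.
Pro-rata value split: in-quota = $865,850.65 × 4,054/5,195 = $675,680.18; over-quota = $865,850.65 − $675,680.18 = $190,170.47.
In-quota duty = $675,680.18 × 1% = $6,756.80. Over-quota duty = $190,170.47 × 28% = $53,247.73.
Line duty = $6,756.80 + $53,247.73 = $60,004.53.
Line 3 (9122.78.28, Zorania, 1,883 kg, $343,722.82):
Base rate for 9122.78.28 is 10% + $0.62/kg.
Origin Zorania qualifies under the Hesena–Zorania agreement and 9122.78.28 is covered: preferential rate Free applies instead.
The additional-duty order on 9122.78.28 targets Meristan, not Zorania; it does not apply.
Duty = $343,722.82 × 0% = $0.00.
Total = $28,411.54 + $60,004.53 + $0.00 = $88,416.07.

$88,416.07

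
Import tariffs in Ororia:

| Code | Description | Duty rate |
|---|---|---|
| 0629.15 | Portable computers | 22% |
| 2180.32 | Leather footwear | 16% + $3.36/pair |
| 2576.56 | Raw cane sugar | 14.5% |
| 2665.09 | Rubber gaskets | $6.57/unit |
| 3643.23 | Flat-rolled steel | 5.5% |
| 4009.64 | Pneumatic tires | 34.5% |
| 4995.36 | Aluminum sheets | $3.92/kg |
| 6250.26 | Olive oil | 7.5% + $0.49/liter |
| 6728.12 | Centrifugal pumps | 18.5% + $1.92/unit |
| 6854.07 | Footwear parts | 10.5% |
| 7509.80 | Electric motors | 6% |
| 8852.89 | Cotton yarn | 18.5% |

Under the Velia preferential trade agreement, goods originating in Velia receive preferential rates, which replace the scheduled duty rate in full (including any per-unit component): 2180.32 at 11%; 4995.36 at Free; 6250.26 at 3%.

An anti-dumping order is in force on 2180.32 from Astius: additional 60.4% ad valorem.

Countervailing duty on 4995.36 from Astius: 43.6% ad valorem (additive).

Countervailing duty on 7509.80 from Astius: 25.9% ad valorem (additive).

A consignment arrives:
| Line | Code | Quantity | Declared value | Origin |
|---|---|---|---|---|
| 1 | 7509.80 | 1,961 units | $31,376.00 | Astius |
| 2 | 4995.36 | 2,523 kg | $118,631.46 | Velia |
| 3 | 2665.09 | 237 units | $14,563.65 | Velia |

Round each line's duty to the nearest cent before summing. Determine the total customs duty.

Line 1 (7509.80, Astius, 1,961 units, $31,376.00):
Base rate for 7509.80 is 6%.
Additional duty on 7509.80 from Astius: +25.9%. Applied ad valorem rate: 6% + 25.9% = 31.9%.
Duty = $31,376.00 × 31.9% = $10,008.94.
Line 2 (4995.36, Velia, 2,523 kg, $118,631.46):
Base rate for 4995.36 is $3.92/kg.
Origin Velia qualifies under the Ororia–Velia agreement and 4995.36 is covered: preferential rate Free applies instead.
The additional-duty order on 4995.36 targets Astius, not Velia; it does not apply.
Duty = $118,631.46 × 0% = $0.00.
Line 3 (2665.09, Velia, 237 units, $14,563.65):
Base rate for 2665.09 is $6.57/unit.
Origin Velia is the FTA partner but 2665.09 is not on the preference list; base rate stands.
Duty = 237 × $6.57 = $1,557.09.
Total = $10,008.94 + $0.00 + $1,557.09 = $11,566.03.

$11,566.03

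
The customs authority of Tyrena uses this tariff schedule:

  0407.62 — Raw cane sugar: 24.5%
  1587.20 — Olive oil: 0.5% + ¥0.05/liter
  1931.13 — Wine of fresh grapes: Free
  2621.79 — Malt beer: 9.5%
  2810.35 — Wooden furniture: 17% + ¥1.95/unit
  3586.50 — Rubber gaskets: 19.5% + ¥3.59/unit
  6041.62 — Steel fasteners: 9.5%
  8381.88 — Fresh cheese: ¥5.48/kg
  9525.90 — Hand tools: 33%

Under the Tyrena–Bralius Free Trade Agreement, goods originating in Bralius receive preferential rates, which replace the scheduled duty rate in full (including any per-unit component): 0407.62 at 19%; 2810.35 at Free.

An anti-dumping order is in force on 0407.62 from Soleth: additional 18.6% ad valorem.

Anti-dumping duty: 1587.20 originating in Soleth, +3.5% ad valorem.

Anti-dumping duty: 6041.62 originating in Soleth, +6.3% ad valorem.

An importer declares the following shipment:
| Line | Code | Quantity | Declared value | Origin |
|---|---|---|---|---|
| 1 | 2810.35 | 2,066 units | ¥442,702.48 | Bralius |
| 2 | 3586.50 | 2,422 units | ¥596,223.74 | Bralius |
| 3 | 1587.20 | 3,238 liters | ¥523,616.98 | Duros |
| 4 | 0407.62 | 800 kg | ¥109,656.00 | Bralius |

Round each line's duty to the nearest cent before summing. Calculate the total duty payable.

¥148,573.23

Line 1 (2810.35, Bralius, 2,066 units, ¥442,702.48):
Base rate for 2810.35 is 17% + ¥1.95/unit.
Origin Bralius qualifies under the Tyrena–Bralius agreement and 2810.35 is covered: preferential rate Free applies instead.
Duty = ¥442,702.48 × 0% = ¥0.00.
Line 2 (3586.50, Bralius, 2,422 units, ¥596,223.74):
Base rate for 3586.50 is 19.5% + ¥3.59/unit.
Origin Bralius is the FTA partner but 3586.50 is not on the preference list; base rate stands.
Duty = ¥596,223.74 × 19.5% + 2,422 × ¥3.59 = ¥124,958.61.
Line 3 (1587.20, Duros, 3,238 liters, ¥523,616.98):
Base rate for 1587.20 is 0.5% + ¥0.05/liter.
The additional-duty order on 1587.20 targets Soleth, not Duros; it does not apply.
Duty = ¥523,616.98 × 0.5% + 3,238 × ¥0.05 = ¥2,779.98.
Line 4 (0407.62, Bralius, 800 kg, ¥109,656.00):
Base rate for 0407.62 is 24.5%.
Origin Bralius qualifies under the Tyrena–Bralius agreement and 0407.62 is covered: preferential rate 19% applies instead.
The additional-duty order on 0407.62 targets Soleth, not Bralius; it does not apply.
Duty = ¥109,656.00 × 19% = ¥20,834.64.
Total = ¥0.00 + ¥124,958.61 + ¥2,779.98 + ¥20,834.64 = ¥148,573.23.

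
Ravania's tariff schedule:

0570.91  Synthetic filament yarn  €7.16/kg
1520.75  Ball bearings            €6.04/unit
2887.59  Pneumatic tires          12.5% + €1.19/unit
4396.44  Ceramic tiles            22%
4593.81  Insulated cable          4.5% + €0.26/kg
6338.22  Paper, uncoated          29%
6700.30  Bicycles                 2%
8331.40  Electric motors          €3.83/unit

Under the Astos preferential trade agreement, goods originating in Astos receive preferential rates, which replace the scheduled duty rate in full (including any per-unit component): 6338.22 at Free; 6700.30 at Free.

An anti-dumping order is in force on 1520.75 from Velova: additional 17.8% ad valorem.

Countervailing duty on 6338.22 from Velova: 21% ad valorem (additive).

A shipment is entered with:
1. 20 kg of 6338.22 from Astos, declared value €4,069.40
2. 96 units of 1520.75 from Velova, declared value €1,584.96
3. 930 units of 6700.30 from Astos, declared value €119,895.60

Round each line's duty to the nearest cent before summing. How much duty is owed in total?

Line 1 (6338.22, Astos, 20 kg, €4,069.40):
Base rate for 6338.22 is 29%.
Origin Astos qualifies under the Ravania–Astos agreement and 6338.22 is covered: preferential rate Free applies instead.
The additional-duty order on 6338.22 targets Velova, not Astos; it does not apply.
Duty = €4,069.40 × 0% = €0.00.
Line 2 (1520.75, Velova, 96 units, €1,584.96):
Base rate for 1520.75 is €6.04/unit.
Additional duty on 1520.75 from Velova: +17.8% ad valorem. Applied ad valorem rate = 17.8%.
Duty = €1,584.96 × 17.8% + 96 × €6.04 = €861.96.
Line 3 (6700.30, Astos, 930 units, €119,895.60):
Base rate for 6700.30 is 2%.
Origin Astos qualifies under the Ravania–Astos agreement and 6700.30 is covered: preferential rate Free applies instead.
Duty = €119,895.60 × 0% = €0.00.
Total = €0.00 + €861.96 + €0.00 = €861.96.

€861.96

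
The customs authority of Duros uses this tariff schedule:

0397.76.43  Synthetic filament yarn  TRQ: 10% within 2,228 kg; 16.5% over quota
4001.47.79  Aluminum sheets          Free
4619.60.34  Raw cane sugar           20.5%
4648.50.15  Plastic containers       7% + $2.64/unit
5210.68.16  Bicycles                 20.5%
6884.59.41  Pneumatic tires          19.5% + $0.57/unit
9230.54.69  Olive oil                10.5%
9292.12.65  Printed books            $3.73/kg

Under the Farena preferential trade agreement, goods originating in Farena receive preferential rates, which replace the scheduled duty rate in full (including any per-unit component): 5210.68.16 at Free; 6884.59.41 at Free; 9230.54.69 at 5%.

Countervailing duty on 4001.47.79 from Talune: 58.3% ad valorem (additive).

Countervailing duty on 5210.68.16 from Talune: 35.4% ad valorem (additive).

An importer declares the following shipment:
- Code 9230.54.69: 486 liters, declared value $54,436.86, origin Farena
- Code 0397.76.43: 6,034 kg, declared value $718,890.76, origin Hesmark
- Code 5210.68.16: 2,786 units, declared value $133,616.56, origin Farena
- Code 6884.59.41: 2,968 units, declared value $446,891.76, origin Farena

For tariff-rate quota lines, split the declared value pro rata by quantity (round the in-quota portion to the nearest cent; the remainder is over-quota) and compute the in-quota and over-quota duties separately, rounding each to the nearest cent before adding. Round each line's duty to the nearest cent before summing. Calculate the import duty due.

$104,084.96

Line 1 (9230.54.69, Farena, 486 liters, $54,436.86):
Base rate for 9230.54.69 is 10.5%.
Origin Farena qualifies under the Duros–Farena agreement and 9230.54.69 is covered: preferential rate 5% applies instead.
Duty = $54,436.86 × 5% = $2,721.84.
Line 2 (0397.76.43, Hesmark, 6,034 kg, $718,890.76):
Code 0397.76.43 is under a tariff-rate quota (threshold 2,228 kg). In-quota: 2,228 kg at 10%; over-quota: 3,806 kg at 16.5%.
Pro-rata value split: in-quota = $718,890.76 × 2,228/6,034 = $265,443.92; over-quota = $718,890.76 − $265,443.92 = $453,446.84.
In-quota duty = $265,443.92 × 10% = $26,544.39. Over-quota duty = $453,446.84 × 16.5% = $74,818.73.
Line duty = $26,544.39 + $74,818.73 = $101,363.12.
Line 3 (5210.68.16, Farena, 2,786 units, $133,616.56):
Base rate for 5210.68.16 is 20.5%.
Origin Farena qualifies under the Duros–Farena agreement and 5210.68.16 is covered: preferential rate Free applies instead.
The additional-duty order on 5210.68.16 targets Talune, not Farena; it does not apply.
Duty = $133,616.56 × 0% = $0.00.
Line 4 (6884.59.41, Farena, 2,968 units, $446,891.76):
Base rate for 6884.59.41 is 19.5% + $0.57/unit.
Origin Farena qualifies under the Duros–Farena agreement and 6884.59.41 is covered: preferential rate Free applies instead.
Duty = $446,891.76 × 0% = $0.00.
Total = $2,721.84 + $101,363.12 + $0.00 + $0.00 = $104,084.96.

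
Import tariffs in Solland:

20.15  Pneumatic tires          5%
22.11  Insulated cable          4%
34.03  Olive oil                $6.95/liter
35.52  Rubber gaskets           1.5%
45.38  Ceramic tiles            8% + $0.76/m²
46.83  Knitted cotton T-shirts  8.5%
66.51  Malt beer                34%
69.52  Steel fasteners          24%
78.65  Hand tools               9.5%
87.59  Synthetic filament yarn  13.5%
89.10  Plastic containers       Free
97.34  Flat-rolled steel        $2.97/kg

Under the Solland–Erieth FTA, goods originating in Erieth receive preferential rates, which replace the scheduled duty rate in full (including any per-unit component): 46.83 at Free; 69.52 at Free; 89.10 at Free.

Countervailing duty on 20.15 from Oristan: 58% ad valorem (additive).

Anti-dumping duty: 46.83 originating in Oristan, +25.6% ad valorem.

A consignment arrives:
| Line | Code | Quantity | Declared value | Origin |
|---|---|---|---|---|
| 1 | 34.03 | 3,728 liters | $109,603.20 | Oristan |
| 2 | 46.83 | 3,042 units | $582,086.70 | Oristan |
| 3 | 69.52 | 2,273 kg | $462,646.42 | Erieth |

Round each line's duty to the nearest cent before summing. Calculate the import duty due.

$224,401.16

Line 1 (34.03, Oristan, 3,728 liters, $109,603.20):
Base rate for 34.03 is $6.95/liter.
Duty = 3,728 × $6.95 = $25,909.60.
Line 2 (46.83, Oristan, 3,042 units, $582,086.70):
Base rate for 46.83 is 8.5%.
46.83 has an FTA preferential rate, but origin Oristan is not Erieth; base rate stands.
Additional duty on 46.83 from Oristan: +25.6%. Applied ad valorem rate: 8.5% + 25.6% = 34.1%.
Duty = $582,086.70 × 34.1% = $198,491.56.
Line 3 (69.52, Erieth, 2,273 kg, $462,646.42):
Base rate for 69.52 is 24%.
Origin Erieth qualifies under the Solland–Erieth agreement and 69.52 is covered: preferential rate Free applies instead.
Duty = $462,646.42 × 0% = $0.00.
Total = $25,909.60 + $198,491.56 + $0.00 = $224,401.16.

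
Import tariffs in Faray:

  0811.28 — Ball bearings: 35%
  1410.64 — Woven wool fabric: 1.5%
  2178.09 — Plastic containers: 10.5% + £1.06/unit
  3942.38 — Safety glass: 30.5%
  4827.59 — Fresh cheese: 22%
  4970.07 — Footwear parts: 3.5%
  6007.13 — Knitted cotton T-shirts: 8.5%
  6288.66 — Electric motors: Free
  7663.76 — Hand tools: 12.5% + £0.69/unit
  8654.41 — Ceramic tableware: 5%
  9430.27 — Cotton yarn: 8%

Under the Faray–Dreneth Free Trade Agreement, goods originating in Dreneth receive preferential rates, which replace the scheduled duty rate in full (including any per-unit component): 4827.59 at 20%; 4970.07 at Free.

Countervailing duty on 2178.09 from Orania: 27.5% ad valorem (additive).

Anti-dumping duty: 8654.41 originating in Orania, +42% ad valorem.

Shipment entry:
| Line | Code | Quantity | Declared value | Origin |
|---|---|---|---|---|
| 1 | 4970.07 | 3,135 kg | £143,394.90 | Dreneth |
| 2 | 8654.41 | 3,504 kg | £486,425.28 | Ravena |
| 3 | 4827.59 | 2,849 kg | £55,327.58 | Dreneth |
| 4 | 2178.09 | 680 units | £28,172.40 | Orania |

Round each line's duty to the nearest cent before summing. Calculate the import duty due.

£46,813.09

Line 1 (4970.07, Dreneth, 3,135 kg, £143,394.90):
Base rate for 4970.07 is 3.5%.
Origin Dreneth qualifies under the Faray–Dreneth agreement and 4970.07 is covered: preferential rate Free applies instead.
Duty = £143,394.90 × 0% = £0.00.
Line 2 (8654.41, Ravena, 3,504 kg, £486,425.28):
Base rate for 8654.41 is 5%.
The additional-duty order on 8654.41 targets Orania, not Ravena; it does not apply.
Duty = £486,425.28 × 5% = £24,321.26.
Line 3 (4827.59, Dreneth, 2,849 kg, £55,327.58):
Base rate for 4827.59 is 22%.
Origin Dreneth qualifies under the Faray–Dreneth agreement and 4827.59 is covered: preferential rate 20% applies instead.
Duty = £55,327.58 × 20% = £11,065.52.
Line 4 (2178.09, Orania, 680 units, £28,172.40):
Base rate for 2178.09 is 10.5% + £1.06/unit.
Additional duty on 2178.09 from Orania: +27.5%. Applied ad valorem rate: 10.5% + 27.5% = 38%.
Duty = £28,172.40 × 38% + 680 × £1.06 = £11,426.31.
Total = £0.00 + £24,321.26 + £11,065.52 + £11,426.31 = £46,813.09.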